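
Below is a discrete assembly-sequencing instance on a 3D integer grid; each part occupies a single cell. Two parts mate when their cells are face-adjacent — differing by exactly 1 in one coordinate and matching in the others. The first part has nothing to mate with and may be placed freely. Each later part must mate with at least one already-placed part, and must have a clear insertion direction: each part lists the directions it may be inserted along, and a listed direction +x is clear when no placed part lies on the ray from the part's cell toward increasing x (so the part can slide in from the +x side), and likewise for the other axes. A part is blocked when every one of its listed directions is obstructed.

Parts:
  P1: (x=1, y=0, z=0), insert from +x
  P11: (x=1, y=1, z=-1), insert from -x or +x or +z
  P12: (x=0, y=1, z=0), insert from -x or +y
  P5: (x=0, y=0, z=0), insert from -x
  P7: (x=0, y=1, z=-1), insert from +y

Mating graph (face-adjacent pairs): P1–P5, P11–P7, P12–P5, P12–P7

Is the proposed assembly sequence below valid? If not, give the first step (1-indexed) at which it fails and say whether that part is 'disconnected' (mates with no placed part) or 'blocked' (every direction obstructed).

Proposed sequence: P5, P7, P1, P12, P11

Invalid at step 2 (disconnected)

1. P5@(0, 0, 0) [-x clear] — {P5}
2. P7@(0, 1, -1) — no placed neighbour ⇒ disconnected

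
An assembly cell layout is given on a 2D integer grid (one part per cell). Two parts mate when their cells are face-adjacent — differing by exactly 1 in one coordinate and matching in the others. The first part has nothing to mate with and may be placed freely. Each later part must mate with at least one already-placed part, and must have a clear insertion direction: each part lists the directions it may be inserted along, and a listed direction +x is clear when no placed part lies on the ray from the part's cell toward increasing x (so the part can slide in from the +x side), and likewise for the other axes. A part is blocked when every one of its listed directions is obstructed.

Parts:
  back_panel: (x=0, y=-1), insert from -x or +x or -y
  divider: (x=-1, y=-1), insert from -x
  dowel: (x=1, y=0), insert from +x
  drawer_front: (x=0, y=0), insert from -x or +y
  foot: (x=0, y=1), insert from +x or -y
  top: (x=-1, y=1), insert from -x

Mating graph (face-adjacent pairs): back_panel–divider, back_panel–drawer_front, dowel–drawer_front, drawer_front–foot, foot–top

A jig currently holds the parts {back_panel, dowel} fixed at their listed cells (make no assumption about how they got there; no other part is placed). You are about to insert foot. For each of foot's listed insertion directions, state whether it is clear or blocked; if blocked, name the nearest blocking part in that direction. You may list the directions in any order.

+x: clear; -y: blocked by back_panel

+x: ray from foot(0, 1) has no placed part ⇒ clear
-y: nearest on ray is back_panel@(0, -1) ⇒ blocked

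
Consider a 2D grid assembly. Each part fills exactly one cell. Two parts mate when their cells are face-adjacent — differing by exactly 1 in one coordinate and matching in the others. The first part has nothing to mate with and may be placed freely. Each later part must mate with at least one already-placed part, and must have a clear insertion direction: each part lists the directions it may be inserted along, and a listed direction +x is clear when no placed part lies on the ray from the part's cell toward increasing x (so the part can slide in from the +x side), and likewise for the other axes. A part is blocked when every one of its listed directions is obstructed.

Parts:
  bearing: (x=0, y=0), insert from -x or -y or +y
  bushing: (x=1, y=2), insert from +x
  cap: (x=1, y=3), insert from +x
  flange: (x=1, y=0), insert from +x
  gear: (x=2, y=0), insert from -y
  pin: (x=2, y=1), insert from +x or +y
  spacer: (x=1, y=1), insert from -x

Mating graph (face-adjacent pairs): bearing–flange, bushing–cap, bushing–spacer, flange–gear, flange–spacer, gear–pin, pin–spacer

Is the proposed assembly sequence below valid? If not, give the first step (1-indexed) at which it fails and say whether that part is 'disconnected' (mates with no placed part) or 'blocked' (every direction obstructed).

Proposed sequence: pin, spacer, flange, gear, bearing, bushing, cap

Valid

1. pin@(2, 1) [+x clear] — {pin}
2. spacer@(1, 1) [-x clear] — {pin, spacer}
3. flange@(1, 0) [+x clear] — {flange, pin, spacer}
4. gear@(2, 0) [-y clear] — {flange, gear, pin, spacer}
5. bearing@(0, 0) [-x clear] — {bearing, flange, gear, pin, spacer}
6. bushing@(1, 2) [+x clear] — {bearing, bushing, flange, gear, pin, spacer}
7. cap@(1, 3) [+x clear] — {bearing, bushing, cap, flange, gear, pin, spacer}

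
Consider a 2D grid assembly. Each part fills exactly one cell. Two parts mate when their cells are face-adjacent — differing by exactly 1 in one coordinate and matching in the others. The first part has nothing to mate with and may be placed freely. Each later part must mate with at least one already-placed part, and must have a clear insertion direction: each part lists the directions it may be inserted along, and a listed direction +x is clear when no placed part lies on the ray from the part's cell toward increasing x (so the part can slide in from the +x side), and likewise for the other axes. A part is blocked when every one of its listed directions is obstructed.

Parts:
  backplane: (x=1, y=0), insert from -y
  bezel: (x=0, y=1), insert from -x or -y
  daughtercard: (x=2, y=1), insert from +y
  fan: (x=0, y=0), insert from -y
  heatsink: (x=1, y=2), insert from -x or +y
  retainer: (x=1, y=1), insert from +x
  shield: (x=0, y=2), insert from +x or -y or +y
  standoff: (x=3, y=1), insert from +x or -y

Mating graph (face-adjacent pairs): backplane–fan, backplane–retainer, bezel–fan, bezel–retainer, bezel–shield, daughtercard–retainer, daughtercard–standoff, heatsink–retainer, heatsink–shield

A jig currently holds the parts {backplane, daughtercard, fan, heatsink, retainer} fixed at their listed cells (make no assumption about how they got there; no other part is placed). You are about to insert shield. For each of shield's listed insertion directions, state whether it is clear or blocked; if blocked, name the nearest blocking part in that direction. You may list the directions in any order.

+x: blocked by heatsink; +y: clear; -y: blocked by fan

+x: nearest on ray is heatsink@(1, 2) ⇒ blocked
-y: nearest on ray is fan@(0, 0) ⇒ blocked
+y: ray from shield(0, 2) has no placed part ⇒ clear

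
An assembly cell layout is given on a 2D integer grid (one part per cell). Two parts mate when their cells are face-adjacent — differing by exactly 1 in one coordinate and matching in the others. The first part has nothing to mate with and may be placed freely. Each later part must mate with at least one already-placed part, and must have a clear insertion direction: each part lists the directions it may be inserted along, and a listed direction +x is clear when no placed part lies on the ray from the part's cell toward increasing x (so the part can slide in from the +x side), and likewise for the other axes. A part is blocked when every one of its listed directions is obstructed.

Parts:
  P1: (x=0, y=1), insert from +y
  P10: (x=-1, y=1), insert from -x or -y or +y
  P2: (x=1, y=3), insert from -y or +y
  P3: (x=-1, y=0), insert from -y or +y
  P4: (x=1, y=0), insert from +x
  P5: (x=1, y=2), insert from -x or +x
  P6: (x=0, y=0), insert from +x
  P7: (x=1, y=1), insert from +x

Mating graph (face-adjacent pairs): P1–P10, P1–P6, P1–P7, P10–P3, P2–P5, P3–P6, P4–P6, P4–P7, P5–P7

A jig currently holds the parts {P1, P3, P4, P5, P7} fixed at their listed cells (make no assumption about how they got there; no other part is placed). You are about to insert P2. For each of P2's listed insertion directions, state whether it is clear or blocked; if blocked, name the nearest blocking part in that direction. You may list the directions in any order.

+y: clear; -y: blocked by P5

-y: nearest on ray is P5@(1, 2) ⇒ blocked
+y: ray from P2(1, 3) has no placed part ⇒ clear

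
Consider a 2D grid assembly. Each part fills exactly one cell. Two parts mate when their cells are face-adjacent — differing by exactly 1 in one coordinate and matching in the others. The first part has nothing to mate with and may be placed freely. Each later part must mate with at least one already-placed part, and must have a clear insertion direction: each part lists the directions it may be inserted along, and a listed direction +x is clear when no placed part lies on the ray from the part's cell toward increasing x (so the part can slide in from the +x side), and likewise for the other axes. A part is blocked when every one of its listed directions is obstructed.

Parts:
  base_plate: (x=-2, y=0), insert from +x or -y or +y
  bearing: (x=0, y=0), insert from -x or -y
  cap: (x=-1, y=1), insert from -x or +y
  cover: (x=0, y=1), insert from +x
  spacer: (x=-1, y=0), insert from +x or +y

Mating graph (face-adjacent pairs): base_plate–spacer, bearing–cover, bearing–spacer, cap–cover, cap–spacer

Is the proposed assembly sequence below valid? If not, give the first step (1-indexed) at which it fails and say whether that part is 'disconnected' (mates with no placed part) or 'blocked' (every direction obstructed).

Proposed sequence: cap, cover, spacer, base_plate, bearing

1. cap@(-1, 1) [-x clear] — {cap}
2. cover@(0, 1) [+x clear] — {cap, cover}
3. spacer@(-1, 0) [+x clear] — {cap, cover, spacer}
4. base_plate@(-2, 0) [-y clear] — {base_plate, cap, cover, spacer}
5. bearing@(0, 0) [-y clear] — {base_plate, bearing, cap, cover, spacer}

Valid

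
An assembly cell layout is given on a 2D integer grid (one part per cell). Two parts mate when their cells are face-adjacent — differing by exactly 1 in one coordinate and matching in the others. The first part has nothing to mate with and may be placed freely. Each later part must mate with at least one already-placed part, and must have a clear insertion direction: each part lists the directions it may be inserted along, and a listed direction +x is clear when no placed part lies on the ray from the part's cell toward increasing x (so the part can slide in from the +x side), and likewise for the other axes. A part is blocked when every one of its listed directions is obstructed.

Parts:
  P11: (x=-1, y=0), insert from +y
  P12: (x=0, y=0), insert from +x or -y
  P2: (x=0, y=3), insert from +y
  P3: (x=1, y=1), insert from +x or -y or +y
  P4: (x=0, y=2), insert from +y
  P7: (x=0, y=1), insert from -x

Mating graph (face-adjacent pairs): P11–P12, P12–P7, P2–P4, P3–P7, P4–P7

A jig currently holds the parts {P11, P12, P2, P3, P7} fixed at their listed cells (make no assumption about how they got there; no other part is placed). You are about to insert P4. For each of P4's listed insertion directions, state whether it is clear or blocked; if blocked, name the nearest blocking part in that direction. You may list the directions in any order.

+y: nearest on ray is P2@(0, 3) ⇒ blocked

+y: blocked by P2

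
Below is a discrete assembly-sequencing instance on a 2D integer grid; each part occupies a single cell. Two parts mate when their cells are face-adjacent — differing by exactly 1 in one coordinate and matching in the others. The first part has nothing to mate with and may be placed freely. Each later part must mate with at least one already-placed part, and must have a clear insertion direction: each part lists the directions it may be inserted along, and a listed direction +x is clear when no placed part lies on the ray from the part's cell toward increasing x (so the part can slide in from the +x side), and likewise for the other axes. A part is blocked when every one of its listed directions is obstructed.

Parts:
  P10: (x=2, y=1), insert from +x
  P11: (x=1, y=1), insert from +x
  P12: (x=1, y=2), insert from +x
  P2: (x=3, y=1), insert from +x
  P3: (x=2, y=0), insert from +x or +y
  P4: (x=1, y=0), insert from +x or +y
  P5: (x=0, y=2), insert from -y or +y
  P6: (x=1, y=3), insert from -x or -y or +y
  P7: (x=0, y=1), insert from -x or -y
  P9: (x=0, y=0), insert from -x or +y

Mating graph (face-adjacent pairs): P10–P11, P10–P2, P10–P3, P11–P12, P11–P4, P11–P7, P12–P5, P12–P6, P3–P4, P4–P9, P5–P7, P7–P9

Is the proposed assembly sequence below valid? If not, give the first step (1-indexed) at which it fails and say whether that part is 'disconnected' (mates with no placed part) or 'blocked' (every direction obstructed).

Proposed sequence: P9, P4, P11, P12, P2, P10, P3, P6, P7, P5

Invalid at step 5 (disconnected)

1. P9@(0, 0) [-x clear] — {P9}
2. P4@(1, 0) [+x clear] — {P4, P9}
3. P11@(1, 1) [+x clear] — {P11, P4, P9}
4. P12@(1, 2) [+x clear] — {P11, P12, P4, P9}
5. P2@(3, 1) — no placed neighbour ⇒ disconnected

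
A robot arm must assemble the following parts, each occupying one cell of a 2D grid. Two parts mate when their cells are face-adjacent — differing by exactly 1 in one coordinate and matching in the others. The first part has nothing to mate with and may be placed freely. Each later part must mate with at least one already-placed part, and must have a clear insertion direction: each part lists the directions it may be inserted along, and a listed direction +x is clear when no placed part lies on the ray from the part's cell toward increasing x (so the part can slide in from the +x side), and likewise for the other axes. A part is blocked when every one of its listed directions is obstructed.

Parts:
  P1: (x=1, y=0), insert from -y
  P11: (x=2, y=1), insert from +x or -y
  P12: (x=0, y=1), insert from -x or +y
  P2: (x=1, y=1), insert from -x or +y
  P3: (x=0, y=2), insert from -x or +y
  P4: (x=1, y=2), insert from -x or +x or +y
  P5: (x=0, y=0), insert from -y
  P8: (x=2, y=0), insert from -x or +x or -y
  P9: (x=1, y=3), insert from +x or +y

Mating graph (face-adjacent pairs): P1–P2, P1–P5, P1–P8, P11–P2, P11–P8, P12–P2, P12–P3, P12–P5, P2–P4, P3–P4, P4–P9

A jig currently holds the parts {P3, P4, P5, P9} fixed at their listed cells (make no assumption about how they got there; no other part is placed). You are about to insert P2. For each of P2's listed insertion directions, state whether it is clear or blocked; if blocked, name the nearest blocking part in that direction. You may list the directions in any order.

-x: ray from P2(1, 1) has no placed part ⇒ clear
+y: nearest on ray is P4@(1, 2) ⇒ blocked

+y: blocked by P4; -x: clear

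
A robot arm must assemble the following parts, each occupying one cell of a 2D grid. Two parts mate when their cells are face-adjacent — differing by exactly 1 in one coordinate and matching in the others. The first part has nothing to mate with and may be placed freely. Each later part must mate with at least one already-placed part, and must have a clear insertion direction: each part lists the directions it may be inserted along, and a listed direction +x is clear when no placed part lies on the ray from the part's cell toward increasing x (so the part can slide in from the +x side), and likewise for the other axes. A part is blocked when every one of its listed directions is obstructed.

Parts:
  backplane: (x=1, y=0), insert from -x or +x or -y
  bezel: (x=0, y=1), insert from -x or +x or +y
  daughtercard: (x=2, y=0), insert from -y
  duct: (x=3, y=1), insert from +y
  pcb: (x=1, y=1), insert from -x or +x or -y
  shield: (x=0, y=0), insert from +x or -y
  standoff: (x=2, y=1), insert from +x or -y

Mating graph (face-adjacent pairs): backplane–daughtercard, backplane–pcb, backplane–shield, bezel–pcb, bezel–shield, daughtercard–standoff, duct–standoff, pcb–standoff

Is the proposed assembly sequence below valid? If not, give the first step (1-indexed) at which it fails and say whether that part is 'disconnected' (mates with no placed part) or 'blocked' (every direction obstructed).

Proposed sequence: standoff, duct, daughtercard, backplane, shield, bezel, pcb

Invalid at step 7 (blocked)

1. standoff@(2, 1) [+x clear] — {standoff}
2. duct@(3, 1) [+y clear] — {duct, standoff}
3. daughtercard@(2, 0) [-y clear] — {daughtercard, duct, standoff}
4. backplane@(1, 0) [-x clear] — {backplane, daughtercard, duct, standoff}
5. shield@(0, 0) [-y clear] — {backplane, daughtercard, duct, shield, standoff}
6. bezel@(0, 1) [-x clear] — {backplane, bezel, daughtercard, duct, shield, standoff}
7. pcb@(1, 1) — -x/+x/-y all obstructed ⇒ blocked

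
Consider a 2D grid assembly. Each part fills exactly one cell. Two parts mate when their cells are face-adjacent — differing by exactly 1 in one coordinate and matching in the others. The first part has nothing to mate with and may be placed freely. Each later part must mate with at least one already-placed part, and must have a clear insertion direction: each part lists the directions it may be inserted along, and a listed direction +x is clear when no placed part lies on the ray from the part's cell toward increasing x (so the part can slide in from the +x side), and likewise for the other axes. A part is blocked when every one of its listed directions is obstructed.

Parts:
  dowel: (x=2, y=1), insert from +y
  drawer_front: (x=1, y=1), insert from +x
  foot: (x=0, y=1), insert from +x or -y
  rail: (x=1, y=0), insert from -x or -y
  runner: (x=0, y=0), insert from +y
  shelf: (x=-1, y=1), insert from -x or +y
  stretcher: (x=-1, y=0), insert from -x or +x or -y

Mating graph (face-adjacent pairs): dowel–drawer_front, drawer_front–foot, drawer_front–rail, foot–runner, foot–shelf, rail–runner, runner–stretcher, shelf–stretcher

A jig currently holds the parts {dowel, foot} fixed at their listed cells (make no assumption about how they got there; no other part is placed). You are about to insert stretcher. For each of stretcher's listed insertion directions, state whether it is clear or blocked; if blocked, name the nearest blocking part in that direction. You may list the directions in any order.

+x: clear; -x: clear; -y: clear

-x: ray from stretcher(-1, 0) has no placed part ⇒ clear
+x: ray from stretcher(-1, 0) has no placed part ⇒ clear
-y: ray from stretcher(-1, 0) has no placed part ⇒ clear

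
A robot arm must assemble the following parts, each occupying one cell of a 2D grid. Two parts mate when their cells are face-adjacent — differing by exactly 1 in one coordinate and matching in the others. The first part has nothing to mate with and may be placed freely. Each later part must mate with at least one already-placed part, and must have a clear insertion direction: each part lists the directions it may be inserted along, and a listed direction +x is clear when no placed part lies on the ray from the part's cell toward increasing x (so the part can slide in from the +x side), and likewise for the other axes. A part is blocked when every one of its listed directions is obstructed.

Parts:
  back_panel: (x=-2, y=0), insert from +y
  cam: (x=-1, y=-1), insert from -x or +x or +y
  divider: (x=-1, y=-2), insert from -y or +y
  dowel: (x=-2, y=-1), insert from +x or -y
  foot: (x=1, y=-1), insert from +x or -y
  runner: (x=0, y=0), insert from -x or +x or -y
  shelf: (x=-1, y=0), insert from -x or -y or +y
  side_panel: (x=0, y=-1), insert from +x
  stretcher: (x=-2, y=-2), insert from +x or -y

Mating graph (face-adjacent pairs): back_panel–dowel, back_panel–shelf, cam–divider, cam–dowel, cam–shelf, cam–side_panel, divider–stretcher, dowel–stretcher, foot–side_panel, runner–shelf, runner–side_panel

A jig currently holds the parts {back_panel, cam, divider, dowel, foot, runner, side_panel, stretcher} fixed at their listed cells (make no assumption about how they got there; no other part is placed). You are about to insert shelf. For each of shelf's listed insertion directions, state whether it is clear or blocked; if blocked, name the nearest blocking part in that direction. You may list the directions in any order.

-x: nearest on ray is back_panel@(-2, 0) ⇒ blocked
-y: nearest on ray is cam@(-1, -1) ⇒ blocked
+y: ray from shelf(-1, 0) has no placed part ⇒ clear

+y: clear; -x: blocked by back_panel; -y: blocked by cam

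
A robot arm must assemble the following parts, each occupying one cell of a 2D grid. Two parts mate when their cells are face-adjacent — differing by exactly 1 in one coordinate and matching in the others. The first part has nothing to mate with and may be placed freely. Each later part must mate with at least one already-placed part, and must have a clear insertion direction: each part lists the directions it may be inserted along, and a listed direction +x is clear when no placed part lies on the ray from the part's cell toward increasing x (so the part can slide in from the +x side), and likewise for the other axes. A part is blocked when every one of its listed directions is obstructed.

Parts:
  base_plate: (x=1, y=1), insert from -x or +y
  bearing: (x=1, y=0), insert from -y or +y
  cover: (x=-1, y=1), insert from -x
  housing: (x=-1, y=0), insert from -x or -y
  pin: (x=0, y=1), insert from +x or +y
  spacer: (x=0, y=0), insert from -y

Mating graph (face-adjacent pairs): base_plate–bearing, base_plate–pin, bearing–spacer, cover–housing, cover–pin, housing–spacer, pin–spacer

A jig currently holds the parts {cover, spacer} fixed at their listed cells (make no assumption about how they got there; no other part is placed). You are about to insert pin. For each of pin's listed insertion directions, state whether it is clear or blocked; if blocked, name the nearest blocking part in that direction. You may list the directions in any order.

+x: ray from pin(0, 1) has no placed part ⇒ clear
+y: ray from pin(0, 1) has no placed part ⇒ clear

+x: clear; +y: clear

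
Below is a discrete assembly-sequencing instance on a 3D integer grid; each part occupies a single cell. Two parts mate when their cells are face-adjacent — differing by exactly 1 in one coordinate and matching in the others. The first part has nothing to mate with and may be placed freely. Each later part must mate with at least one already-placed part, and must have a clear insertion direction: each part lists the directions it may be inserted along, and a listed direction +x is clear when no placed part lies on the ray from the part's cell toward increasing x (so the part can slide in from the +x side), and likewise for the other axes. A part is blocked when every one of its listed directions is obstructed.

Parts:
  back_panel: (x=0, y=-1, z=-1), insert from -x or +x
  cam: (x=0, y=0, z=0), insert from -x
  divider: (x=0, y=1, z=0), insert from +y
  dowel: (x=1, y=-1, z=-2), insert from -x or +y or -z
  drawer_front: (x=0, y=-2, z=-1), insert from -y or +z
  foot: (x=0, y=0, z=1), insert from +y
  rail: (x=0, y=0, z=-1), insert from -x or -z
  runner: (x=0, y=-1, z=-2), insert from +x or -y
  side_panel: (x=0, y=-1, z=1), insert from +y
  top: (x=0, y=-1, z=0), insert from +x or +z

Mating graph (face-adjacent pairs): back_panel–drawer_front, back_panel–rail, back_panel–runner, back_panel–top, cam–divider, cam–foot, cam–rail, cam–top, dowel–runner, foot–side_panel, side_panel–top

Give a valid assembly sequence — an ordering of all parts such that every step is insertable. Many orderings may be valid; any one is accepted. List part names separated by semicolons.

side_panel; foot; cam; divider; top; back_panel; rail; drawer_front; runner; dowel

1. side_panel@(0, -1, 1) [+y clear] — {side_panel}
2. foot@(0, 0, 1) [+y clear] — {foot, side_panel}
3. cam@(0, 0, 0) [-x clear] — {cam, foot, side_panel}
4. divider@(0, 1, 0) [+y clear] — {cam, divider, foot, side_panel}
5. top@(0, -1, 0) [+x clear] — {cam, divider, foot, side_panel, top}
6. back_panel@(0, -1, -1) [-x clear] — {back_panel, cam, divider, foot, side_panel, top}
7. rail@(0, 0, -1) [-x clear] — {back_panel, cam, divider, foot, rail, side_panel, top}
8. drawer_front@(0, -2, -1) [-y clear] — {back_panel, cam, divider, drawer_front, foot, rail, side_panel, top}
9. runner@(0, -1, -2) [+x clear] — {back_panel, cam, divider, drawer_front, foot, rail, runner, side_panel, top}
10. dowel@(1, -1, -2) [+y clear] — {back_panel, cam, divider, dowel, drawer_front, foot, rail, runner, side_panel, top}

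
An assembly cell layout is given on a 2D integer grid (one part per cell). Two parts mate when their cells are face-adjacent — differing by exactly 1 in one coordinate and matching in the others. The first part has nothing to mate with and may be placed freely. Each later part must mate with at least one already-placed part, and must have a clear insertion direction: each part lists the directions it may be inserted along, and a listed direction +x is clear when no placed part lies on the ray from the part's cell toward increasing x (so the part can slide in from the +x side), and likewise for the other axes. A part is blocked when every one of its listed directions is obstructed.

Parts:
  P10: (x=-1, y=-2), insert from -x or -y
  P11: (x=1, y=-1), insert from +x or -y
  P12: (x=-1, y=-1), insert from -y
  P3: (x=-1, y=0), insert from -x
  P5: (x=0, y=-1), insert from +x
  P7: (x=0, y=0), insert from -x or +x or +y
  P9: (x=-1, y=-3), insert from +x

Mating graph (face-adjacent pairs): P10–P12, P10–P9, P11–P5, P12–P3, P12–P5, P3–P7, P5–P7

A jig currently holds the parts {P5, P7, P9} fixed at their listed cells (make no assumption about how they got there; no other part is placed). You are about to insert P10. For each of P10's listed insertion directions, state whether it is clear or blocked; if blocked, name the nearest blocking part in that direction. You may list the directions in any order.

-x: ray from P10(-1, -2) has no placed part ⇒ clear
-y: nearest on ray is P9@(-1, -3) ⇒ blocked

-x: clear; -y: blocked by P9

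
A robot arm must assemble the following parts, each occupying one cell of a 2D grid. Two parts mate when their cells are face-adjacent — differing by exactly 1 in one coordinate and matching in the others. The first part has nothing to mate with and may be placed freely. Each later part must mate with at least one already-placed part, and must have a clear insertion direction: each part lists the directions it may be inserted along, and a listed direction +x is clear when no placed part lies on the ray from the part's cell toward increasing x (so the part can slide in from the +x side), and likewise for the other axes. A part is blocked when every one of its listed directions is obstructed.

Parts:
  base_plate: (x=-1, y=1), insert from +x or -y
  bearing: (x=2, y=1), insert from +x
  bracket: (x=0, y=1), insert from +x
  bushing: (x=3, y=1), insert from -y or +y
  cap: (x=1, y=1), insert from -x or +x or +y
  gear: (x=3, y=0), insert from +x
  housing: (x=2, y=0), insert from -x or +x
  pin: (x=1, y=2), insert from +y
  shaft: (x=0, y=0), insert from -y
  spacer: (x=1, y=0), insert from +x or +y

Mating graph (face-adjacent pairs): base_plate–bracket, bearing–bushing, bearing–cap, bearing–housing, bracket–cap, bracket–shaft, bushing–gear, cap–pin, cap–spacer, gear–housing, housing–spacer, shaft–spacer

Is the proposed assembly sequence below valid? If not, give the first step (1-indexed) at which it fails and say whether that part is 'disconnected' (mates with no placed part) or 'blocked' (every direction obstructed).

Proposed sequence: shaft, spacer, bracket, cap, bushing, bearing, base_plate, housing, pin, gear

Invalid at step 5 (disconnected)

1. shaft@(0, 0) [-y clear] — {shaft}
2. spacer@(1, 0) [+x clear] — {shaft, spacer}
3. bracket@(0, 1) [+x clear] — {bracket, shaft, spacer}
4. cap@(1, 1) [+x clear] — {bracket, cap, shaft, spacer}
5. bushing@(3, 1) — no placed neighbour ⇒ disconnected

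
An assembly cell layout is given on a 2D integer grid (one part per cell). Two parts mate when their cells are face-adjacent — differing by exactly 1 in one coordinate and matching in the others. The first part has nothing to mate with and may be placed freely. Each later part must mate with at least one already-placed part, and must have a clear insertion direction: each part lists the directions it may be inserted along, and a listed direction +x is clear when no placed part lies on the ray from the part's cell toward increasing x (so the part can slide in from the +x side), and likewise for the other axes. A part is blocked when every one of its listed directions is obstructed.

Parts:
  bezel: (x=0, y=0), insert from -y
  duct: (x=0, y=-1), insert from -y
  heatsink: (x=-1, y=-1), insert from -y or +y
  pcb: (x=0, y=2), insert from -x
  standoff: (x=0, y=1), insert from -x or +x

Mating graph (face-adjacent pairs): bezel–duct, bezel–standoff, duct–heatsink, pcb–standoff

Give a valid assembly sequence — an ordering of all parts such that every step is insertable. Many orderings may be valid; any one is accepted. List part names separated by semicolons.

standoff; pcb; bezel; duct; heatsink

1. standoff@(0, 1) [-x clear] — {standoff}
2. pcb@(0, 2) [-x clear] — {pcb, standoff}
3. bezel@(0, 0) [-y clear] — {bezel, pcb, standoff}
4. duct@(0, -1) [-y clear] — {bezel, duct, pcb, standoff}
5. heatsink@(-1, -1) [-y clear] — {bezel, duct, heatsink, pcb, standoff}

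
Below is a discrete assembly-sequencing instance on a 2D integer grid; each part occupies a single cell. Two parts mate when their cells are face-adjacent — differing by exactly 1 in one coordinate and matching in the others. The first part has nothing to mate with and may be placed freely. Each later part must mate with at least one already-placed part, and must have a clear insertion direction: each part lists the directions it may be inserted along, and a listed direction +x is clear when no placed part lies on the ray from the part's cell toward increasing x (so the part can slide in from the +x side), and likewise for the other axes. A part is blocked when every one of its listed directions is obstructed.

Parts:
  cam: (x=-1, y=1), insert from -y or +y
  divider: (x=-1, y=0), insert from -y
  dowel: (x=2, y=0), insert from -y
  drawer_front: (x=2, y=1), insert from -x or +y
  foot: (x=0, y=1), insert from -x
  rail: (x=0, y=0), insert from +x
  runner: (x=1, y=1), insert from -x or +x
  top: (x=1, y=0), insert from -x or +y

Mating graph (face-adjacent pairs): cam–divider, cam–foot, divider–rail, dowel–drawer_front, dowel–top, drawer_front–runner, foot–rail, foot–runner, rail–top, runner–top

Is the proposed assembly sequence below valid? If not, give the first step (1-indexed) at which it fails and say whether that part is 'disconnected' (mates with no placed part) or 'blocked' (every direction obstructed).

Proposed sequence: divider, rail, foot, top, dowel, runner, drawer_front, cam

1. divider@(-1, 0) [-y clear] — {divider}
2. rail@(0, 0) [+x clear] — {divider, rail}
3. foot@(0, 1) [-x clear] — {divider, foot, rail}
4. top@(1, 0) [+y clear] — {divider, foot, rail, top}
5. dowel@(2, 0) [-y clear] — {divider, dowel, foot, rail, top}
6. runner@(1, 1) [+x clear] — {divider, dowel, foot, rail, runner, top}
7. drawer_front@(2, 1) [+y clear] — {divider, dowel, drawer_front, foot, rail, runner, top}
8. cam@(-1, 1) [+y clear] — {cam, divider, dowel, drawer_front, foot, rail, runner, top}

Valid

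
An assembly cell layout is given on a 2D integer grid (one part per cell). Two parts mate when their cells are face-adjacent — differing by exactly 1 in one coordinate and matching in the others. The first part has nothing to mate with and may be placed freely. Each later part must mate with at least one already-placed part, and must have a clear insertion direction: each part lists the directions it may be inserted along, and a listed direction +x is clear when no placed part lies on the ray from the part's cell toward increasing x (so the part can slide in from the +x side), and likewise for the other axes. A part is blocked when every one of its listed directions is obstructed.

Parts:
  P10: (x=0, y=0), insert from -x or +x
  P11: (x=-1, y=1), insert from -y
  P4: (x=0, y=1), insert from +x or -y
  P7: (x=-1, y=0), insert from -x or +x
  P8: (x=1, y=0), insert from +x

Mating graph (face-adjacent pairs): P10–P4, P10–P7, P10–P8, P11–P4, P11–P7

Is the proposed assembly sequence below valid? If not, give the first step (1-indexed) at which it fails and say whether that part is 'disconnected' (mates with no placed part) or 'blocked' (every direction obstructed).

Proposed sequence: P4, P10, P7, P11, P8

Invalid at step 4 (blocked)

1. P4@(0, 1) [+x clear] — {P4}
2. P10@(0, 0) [-x clear] — {P10, P4}
3. P7@(-1, 0) [-x clear] — {P10, P4, P7}
4. P11@(-1, 1) — -y all obstructed ⇒ blocked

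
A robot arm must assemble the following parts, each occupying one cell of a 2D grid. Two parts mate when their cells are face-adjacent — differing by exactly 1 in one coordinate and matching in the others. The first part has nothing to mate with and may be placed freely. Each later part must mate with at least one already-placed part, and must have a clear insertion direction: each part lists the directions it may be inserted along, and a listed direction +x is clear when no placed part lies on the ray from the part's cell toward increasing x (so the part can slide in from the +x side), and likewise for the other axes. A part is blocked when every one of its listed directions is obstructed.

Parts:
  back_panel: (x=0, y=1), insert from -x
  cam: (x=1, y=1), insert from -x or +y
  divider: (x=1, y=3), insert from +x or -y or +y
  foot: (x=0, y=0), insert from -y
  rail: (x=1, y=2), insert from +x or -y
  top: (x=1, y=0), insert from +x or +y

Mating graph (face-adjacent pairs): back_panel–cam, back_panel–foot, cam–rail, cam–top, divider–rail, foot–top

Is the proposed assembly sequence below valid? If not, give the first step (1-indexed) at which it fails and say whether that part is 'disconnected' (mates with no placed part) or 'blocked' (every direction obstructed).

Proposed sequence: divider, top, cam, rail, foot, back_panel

1. divider@(1, 3) [+x clear] — {divider}
2. top@(1, 0) — no placed neighbour ⇒ disconnected

Invalid at step 2 (disconnected)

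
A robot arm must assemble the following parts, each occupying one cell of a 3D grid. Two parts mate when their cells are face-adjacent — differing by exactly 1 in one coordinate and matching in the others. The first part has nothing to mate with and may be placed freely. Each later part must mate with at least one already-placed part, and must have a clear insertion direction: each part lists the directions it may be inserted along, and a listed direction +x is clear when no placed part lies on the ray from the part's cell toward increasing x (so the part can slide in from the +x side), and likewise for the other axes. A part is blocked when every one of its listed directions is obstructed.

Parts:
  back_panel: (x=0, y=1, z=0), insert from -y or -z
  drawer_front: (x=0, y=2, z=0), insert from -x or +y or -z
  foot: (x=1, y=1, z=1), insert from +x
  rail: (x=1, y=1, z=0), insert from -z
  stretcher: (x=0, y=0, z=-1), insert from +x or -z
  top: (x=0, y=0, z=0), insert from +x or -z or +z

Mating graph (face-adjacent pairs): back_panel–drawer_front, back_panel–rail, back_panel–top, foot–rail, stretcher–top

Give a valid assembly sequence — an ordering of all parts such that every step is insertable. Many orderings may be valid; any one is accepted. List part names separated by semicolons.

1. back_panel@(0, 1, 0) [-y clear] — {back_panel}
2. drawer_front@(0, 2, 0) [-x clear] — {back_panel, drawer_front}
3. rail@(1, 1, 0) [-z clear] — {back_panel, drawer_front, rail}
4. foot@(1, 1, 1) [+x clear] — {back_panel, drawer_front, foot, rail}
5. top@(0, 0, 0) [+x clear] — {back_panel, drawer_front, foot, rail, top}
6. stretcher@(0, 0, -1) [+x clear] — {back_panel, drawer_front, foot, rail, stretcher, top}

back_panel; drawer_front; rail; foot; top; stretcher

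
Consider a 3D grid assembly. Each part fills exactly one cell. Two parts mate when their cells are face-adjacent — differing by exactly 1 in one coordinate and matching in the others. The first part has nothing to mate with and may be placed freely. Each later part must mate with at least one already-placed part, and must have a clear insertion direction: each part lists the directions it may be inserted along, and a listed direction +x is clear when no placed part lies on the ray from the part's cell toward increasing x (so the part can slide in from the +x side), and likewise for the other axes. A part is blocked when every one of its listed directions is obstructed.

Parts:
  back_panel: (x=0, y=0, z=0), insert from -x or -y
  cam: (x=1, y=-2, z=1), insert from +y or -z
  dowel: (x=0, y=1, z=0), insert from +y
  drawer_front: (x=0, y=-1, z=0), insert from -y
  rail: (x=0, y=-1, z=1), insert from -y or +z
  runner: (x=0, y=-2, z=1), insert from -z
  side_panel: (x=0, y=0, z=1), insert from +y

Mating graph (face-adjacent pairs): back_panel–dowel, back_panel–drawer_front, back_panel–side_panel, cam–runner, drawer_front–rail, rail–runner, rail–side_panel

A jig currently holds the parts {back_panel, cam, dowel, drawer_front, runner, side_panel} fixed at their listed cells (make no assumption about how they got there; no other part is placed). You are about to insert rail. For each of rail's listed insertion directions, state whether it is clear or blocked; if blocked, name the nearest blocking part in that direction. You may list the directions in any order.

-y: nearest on ray is runner@(0, -2, 1) ⇒ blocked
+z: ray from rail(0, -1, 1) has no placed part ⇒ clear

+z: clear; -y: blocked by runner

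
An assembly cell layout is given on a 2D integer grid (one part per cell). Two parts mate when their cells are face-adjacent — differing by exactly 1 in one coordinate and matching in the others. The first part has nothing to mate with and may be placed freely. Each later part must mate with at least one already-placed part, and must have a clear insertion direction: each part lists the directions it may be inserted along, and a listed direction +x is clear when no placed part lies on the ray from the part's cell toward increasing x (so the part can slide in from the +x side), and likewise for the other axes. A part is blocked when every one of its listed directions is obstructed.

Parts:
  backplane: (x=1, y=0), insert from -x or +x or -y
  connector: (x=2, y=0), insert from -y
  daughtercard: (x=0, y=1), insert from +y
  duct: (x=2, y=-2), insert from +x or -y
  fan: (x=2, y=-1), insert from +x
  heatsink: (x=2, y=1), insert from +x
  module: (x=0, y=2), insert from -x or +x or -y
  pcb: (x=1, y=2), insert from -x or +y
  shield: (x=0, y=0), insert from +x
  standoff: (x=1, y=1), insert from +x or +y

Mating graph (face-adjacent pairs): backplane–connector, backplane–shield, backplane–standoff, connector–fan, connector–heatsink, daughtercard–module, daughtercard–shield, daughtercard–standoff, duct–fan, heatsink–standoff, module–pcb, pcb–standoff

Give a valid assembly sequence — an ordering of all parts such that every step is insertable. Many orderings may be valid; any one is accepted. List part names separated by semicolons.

1. daughtercard@(0, 1) [+y clear] — {daughtercard}
2. module@(0, 2) [-x clear] — {daughtercard, module}
3. standoff@(1, 1) [+x clear] — {daughtercard, module, standoff}
4. heatsink@(2, 1) [+x clear] — {daughtercard, heatsink, module, standoff}
5. pcb@(1, 2) [+y clear] — {daughtercard, heatsink, module, pcb, standoff}
6. shield@(0, 0) [+x clear] — {daughtercard, heatsink, module, pcb, shield, standoff}
7. connector@(2, 0) [-y clear] — {connector, daughtercard, heatsink, module, pcb, shield, standoff}
8. backplane@(1, 0) [-y clear] — {backplane, connector, daughtercard, heatsink, module, pcb, shield, standoff}
9. fan@(2, -1) [+x clear] — {backplane, connector, daughtercard, fan, heatsink, module, pcb, shield, standoff}
10. duct@(2, -2) [+x clear] — {backplane, connector, daughtercard, duct, fan, heatsink, module, pcb, shield, standoff}

daughtercard; module; standoff; heatsink; pcb; shield; connector; backplane; fan; duct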